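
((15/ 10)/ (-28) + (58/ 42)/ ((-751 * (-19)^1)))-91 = -218272661/ 2397192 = -91.05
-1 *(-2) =2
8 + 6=14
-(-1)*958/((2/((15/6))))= 2395/2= 1197.50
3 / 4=0.75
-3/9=-0.33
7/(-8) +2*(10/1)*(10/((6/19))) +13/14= 106409/168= 633.39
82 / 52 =41 / 26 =1.58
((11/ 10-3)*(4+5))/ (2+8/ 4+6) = -171/ 100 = -1.71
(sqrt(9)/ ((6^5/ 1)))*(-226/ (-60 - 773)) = 113/ 1079568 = 0.00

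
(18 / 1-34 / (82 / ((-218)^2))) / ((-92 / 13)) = 5246605 / 1886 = 2781.87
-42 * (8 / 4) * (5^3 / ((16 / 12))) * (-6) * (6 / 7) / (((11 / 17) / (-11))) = -688500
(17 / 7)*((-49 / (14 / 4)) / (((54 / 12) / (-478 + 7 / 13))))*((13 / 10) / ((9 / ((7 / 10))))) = 246211 / 675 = 364.76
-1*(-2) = 2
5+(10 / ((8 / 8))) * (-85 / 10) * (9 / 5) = -148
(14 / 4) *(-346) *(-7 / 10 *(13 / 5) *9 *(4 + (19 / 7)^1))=6659289 / 50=133185.78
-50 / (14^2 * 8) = -0.03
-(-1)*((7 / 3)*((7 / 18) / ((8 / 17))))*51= 14161 / 144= 98.34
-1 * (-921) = 921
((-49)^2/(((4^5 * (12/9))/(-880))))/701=-396165/179456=-2.21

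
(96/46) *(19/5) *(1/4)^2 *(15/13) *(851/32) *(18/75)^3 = 170829/812500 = 0.21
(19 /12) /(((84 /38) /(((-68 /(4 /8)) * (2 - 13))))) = 67507 /63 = 1071.54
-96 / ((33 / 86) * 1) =-2752 / 11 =-250.18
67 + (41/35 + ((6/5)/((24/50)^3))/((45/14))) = 3245381/45360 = 71.55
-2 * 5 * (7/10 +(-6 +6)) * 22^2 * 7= -23716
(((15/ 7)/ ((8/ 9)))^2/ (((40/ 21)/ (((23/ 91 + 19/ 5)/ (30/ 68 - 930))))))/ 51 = -112023/ 429490880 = -0.00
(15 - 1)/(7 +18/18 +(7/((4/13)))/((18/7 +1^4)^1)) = 1400/1437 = 0.97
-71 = -71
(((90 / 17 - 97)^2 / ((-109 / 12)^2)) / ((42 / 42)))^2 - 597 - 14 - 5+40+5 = 9818.81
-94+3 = -91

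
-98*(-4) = 392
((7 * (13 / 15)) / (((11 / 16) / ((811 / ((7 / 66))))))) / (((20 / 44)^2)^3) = 597682163936 / 78125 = 7650331.70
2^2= 4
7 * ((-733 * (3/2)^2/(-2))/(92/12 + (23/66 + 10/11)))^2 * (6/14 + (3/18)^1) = 394947711675/11101472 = 35576.16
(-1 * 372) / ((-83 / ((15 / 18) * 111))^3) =588841125 / 1143574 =514.91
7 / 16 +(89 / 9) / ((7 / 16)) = 23.04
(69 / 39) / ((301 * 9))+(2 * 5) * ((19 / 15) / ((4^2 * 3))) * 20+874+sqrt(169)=6982971 / 7826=892.28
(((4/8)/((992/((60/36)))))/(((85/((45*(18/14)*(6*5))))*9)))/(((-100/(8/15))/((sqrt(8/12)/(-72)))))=sqrt(6)/21248640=0.00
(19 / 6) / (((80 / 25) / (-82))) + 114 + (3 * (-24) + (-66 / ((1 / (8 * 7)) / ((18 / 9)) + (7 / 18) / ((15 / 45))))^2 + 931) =30284473073 / 7489200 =4043.75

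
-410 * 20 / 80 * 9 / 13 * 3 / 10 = -1107 / 52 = -21.29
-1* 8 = -8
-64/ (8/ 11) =-88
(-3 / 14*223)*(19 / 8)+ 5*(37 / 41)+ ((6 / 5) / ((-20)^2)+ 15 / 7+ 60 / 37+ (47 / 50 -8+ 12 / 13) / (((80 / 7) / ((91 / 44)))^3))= -2437218731947658271 / 23156963737600000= -105.25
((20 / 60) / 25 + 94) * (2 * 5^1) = 14102 / 15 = 940.13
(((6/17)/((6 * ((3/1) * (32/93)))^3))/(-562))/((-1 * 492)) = 29791/5545015640064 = 0.00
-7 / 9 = -0.78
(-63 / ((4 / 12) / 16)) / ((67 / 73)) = -220752 / 67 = -3294.81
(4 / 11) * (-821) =-3284 / 11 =-298.55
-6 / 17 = -0.35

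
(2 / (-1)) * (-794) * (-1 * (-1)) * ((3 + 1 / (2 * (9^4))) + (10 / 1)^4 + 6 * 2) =15903820.12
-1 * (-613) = 613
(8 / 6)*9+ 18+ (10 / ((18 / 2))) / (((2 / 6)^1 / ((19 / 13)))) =1360 / 39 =34.87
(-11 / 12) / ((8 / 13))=-143 / 96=-1.49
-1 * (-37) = 37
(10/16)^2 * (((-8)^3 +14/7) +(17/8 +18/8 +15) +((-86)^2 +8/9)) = 12431275/4608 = 2697.76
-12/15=-4/5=-0.80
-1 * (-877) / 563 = 1.56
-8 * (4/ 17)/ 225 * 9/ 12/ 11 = -8/ 14025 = -0.00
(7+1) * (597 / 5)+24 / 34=81252 / 85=955.91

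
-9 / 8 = -1.12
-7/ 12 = -0.58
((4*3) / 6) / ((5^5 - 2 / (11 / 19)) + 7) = 0.00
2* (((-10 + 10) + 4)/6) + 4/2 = 10/3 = 3.33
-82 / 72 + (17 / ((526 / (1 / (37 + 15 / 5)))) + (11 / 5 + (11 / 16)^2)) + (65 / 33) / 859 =1.54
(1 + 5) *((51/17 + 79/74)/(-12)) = -301/148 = -2.03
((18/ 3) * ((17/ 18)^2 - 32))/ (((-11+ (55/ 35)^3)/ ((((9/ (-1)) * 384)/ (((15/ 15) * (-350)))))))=7901936/ 30525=258.87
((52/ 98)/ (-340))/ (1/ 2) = -13/ 4165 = -0.00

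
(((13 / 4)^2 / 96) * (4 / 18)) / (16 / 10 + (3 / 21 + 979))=0.00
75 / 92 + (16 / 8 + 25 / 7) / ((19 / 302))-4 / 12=3268417 / 36708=89.04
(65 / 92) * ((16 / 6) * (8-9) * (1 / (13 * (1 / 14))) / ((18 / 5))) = -0.56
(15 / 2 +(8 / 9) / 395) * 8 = 213364 / 3555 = 60.02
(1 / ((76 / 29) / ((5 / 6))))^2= 21025 / 207936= 0.10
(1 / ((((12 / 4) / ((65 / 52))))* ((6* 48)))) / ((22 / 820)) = 1025 / 19008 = 0.05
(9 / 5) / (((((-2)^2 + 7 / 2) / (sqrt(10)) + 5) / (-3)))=-0.73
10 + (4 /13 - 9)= 17 /13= 1.31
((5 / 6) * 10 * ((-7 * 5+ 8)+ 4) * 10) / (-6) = 2875 / 9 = 319.44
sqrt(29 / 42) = sqrt(1218) / 42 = 0.83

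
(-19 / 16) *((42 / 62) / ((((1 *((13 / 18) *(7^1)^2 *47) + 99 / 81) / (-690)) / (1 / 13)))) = 137655 / 5366348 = 0.03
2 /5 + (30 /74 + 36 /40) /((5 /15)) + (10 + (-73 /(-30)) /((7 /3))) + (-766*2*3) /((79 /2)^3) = 1951786230 /127697101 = 15.28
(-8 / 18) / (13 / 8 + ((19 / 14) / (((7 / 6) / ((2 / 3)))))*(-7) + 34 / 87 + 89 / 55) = 357280 / 1442631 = 0.25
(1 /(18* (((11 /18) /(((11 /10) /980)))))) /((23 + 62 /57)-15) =57 /5076400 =0.00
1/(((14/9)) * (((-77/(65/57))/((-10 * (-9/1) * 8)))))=-70200/10241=-6.85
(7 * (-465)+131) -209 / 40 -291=-136809 / 40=-3420.22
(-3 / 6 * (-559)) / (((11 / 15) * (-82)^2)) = 8385 / 147928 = 0.06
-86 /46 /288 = -43 /6624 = -0.01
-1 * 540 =-540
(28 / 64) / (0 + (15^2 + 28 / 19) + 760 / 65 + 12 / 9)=5187 / 2839504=0.00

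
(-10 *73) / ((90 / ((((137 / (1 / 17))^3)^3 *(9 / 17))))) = -8657636260905813630138910628561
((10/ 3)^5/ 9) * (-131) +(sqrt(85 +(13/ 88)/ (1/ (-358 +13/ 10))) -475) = -14138825/ 2187 +sqrt(1563595)/ 220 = -6459.26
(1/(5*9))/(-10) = -1/450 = -0.00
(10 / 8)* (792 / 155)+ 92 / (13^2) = 36314 / 5239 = 6.93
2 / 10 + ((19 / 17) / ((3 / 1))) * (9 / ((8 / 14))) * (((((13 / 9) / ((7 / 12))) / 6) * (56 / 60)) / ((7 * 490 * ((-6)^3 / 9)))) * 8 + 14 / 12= 768319 / 562275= 1.37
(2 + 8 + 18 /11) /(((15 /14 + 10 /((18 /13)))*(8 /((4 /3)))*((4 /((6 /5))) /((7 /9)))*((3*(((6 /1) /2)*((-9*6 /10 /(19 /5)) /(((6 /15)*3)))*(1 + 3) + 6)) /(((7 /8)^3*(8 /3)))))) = -16807 /4247100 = -0.00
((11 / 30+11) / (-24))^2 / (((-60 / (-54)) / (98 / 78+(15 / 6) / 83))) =968504449 / 3729024000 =0.26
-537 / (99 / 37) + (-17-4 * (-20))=-4544 / 33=-137.70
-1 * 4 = -4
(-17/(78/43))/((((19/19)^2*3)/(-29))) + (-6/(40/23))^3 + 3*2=51976447/936000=55.53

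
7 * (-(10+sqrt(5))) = -70 - 7 * sqrt(5) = -85.65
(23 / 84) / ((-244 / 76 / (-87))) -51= -74435 / 1708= -43.58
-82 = -82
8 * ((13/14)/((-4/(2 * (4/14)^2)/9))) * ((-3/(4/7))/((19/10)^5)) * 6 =3.47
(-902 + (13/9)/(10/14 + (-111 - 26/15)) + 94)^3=-23177263798880588620007/43934661973656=-527539367.73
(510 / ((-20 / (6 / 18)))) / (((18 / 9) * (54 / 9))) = -17 / 24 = -0.71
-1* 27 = -27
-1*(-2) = 2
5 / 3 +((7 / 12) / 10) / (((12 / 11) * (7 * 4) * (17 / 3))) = 18137 / 10880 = 1.67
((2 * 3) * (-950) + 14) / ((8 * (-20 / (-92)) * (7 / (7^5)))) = -156998989 / 20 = -7849949.45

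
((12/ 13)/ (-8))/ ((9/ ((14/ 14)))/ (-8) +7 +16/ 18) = -108/ 6331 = -0.02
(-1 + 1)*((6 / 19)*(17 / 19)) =0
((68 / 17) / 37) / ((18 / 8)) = 0.05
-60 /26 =-30 /13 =-2.31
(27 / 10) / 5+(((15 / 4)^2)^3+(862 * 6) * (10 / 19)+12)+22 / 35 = 75126069533 / 13619200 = 5516.19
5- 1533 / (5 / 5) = -1528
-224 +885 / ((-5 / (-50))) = 8626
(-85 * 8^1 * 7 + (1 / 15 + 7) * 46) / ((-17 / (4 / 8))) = 33262 / 255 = 130.44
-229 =-229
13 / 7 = 1.86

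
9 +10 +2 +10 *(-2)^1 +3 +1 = 5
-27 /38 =-0.71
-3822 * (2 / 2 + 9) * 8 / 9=-101920 / 3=-33973.33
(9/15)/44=3/220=0.01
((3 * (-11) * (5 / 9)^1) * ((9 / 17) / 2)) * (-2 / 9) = 55 / 51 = 1.08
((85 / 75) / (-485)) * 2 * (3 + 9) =-136 / 2425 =-0.06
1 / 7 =0.14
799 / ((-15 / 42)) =-11186 / 5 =-2237.20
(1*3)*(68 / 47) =204 / 47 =4.34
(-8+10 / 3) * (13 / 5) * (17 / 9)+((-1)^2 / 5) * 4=-22.12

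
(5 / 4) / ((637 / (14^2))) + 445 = 5790 / 13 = 445.38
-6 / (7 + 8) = -2 / 5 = -0.40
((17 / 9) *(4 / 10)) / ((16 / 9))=17 / 40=0.42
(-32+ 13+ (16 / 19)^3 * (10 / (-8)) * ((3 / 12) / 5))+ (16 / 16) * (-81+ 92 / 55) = -37107552 / 377245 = -98.36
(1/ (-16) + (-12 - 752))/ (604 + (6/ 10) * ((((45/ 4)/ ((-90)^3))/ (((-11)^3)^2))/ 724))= -105839387470575000/ 83667226218047999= -1.27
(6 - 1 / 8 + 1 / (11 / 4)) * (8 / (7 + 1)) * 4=549 / 22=24.95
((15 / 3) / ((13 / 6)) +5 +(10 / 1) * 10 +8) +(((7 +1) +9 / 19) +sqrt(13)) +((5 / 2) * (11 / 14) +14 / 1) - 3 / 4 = sqrt(13) +480647 / 3458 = 142.60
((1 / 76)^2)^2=1 / 33362176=0.00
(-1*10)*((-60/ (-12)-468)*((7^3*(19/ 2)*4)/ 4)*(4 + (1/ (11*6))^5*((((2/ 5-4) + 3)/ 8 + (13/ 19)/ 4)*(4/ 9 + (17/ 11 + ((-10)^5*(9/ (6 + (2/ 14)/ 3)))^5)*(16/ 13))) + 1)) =-11071390726785755774581187845227157430019961555/ 106499317609476540859968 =-103957386538226976896199.30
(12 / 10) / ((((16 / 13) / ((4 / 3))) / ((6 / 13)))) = 3 / 5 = 0.60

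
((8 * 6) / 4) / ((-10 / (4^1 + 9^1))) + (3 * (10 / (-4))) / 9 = -493 / 30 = -16.43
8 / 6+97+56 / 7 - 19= 262 / 3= 87.33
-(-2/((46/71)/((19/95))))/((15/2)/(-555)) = -5254/115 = -45.69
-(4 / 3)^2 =-16 / 9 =-1.78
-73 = -73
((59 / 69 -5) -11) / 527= -1045 / 36363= -0.03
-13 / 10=-1.30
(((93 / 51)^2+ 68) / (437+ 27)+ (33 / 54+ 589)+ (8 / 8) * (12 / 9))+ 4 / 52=9275083073 / 15689232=591.18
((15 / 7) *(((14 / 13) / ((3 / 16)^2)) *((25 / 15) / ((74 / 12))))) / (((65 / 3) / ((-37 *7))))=-35840 / 169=-212.07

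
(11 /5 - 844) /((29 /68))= -1973.88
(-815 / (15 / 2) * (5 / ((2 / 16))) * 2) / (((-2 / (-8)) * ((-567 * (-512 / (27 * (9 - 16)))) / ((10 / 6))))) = 4075 / 108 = 37.73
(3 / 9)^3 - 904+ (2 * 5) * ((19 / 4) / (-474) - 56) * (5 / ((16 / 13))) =-434022167 / 136512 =-3179.37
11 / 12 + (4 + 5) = 119 / 12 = 9.92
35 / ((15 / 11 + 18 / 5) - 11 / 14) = 26950 / 3217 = 8.38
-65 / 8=-8.12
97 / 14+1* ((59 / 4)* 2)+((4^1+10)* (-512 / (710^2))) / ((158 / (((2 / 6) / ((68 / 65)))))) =25895470591 / 710856615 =36.43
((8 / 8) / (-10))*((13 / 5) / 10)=-13 / 500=-0.03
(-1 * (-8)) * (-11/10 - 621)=-24884/5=-4976.80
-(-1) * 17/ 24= 17/ 24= 0.71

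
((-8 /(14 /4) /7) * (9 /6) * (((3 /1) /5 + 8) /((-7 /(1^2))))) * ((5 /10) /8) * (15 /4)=387 /2744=0.14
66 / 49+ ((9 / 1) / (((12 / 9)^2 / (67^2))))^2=6478363756065 / 12544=516451192.29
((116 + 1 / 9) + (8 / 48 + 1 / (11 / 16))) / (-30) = -23311 / 5940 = -3.92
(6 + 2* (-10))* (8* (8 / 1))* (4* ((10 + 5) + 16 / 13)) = -756224 / 13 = -58171.08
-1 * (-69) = 69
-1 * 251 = -251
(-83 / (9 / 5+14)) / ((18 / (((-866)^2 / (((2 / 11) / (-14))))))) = 11982421990 / 711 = 16852914.19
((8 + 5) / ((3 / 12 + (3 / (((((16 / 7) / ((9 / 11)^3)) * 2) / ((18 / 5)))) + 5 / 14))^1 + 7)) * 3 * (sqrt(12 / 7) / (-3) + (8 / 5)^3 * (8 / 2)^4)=254009147392 / 55287725 - 2768480 * sqrt(21) / 6634527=4592.40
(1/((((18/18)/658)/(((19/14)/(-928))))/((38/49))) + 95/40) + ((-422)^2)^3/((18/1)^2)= 32101754935850265047/1841616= 17431296717584.05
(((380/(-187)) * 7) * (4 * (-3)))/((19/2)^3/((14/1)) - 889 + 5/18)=-32175360/155976887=-0.21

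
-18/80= -9/40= -0.22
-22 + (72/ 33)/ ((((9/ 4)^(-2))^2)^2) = 127157699/ 90112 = 1411.11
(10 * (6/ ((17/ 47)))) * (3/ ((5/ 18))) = 30456/ 17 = 1791.53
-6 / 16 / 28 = -3 / 224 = -0.01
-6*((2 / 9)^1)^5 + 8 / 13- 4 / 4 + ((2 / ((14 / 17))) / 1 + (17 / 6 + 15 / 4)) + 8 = 119104781 / 7164612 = 16.62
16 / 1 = 16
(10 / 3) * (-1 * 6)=-20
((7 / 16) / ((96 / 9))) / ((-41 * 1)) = -21 / 20992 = -0.00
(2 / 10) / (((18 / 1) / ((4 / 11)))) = 2 / 495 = 0.00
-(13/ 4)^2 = -169/ 16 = -10.56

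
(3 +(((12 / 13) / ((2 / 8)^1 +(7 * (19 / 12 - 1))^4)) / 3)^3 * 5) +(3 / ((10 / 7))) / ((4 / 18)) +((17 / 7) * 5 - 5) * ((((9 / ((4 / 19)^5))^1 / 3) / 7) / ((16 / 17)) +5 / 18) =2402708684660122652328906612410633 / 304938765720102882387214540800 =7879.32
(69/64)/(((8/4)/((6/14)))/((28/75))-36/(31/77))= -2139/152608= -0.01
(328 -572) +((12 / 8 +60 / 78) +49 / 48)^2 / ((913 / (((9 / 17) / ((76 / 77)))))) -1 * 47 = -1350052862801 / 4639458304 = -290.99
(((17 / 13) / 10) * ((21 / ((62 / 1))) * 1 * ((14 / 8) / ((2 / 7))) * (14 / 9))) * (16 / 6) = 1.13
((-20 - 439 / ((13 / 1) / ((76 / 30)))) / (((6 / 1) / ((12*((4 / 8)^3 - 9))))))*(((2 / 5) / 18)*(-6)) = -730661 / 2925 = -249.80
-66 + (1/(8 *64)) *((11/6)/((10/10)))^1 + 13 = -162805/3072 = -53.00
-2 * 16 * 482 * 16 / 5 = -246784 / 5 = -49356.80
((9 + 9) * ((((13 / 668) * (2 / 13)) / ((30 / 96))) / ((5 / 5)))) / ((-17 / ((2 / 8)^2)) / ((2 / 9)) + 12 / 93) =-1116 / 7919975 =-0.00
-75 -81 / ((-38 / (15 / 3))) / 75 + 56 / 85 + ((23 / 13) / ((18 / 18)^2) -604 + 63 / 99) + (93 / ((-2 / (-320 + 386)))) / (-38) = -137419277 / 230945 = -595.03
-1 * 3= -3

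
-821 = -821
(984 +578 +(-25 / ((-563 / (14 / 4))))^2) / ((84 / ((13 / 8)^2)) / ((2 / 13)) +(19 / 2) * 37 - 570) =-25745888181 / 193351090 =-133.16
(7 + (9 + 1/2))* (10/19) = 165/19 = 8.68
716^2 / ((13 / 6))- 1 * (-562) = 3083242 / 13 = 237172.46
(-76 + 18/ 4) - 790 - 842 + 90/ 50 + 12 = -16897/ 10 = -1689.70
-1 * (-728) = 728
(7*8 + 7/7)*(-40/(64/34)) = -4845/4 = -1211.25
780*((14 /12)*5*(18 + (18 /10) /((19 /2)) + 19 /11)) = 18939830 /209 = 90621.20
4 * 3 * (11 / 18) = 22 / 3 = 7.33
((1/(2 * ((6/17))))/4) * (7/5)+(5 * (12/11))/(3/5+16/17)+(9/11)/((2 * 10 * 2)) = 1402553/345840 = 4.06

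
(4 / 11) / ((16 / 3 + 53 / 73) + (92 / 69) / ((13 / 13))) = 876 / 17809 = 0.05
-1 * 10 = -10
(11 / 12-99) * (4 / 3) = -1177 / 9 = -130.78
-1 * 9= -9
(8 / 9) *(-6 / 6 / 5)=-8 / 45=-0.18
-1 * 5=-5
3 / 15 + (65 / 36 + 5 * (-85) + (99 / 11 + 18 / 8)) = -37057 / 90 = -411.74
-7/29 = -0.24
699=699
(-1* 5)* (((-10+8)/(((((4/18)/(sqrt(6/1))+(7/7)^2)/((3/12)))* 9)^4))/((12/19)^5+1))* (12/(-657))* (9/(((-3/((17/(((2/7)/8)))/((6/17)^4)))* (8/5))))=1229882025607927475/199492839673856898048 - 150735916095018625* sqrt(6)/171785500830265662208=0.00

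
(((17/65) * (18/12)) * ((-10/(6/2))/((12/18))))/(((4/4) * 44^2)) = -51/50336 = -0.00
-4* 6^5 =-31104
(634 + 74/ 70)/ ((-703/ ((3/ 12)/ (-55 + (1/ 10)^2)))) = 37045/ 9020193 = 0.00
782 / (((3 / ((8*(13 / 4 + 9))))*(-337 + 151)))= -38318 / 279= -137.34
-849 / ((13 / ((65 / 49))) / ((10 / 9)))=-14150 / 147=-96.26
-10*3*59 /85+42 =360 /17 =21.18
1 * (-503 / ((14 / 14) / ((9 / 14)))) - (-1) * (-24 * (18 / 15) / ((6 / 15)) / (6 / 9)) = -6039 / 14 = -431.36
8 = 8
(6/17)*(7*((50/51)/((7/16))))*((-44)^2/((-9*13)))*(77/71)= -238515200/2400723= -99.35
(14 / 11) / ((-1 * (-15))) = 14 / 165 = 0.08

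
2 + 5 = 7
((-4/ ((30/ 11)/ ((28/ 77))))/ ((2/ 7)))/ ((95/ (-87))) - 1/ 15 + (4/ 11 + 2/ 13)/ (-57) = 110971/ 67925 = 1.63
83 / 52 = 1.60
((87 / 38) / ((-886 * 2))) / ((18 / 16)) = -29 / 25251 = -0.00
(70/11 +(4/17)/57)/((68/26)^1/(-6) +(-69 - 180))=-441181/17281792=-0.03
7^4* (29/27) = 69629/27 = 2578.85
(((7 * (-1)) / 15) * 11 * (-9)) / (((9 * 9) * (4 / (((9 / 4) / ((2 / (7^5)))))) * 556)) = 1294139 / 266880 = 4.85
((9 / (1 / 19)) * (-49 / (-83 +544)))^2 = 70207641 / 212521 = 330.36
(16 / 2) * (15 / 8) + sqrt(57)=sqrt(57) + 15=22.55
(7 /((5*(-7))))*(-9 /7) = 9 /35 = 0.26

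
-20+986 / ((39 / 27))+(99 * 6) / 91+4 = 4712 / 7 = 673.14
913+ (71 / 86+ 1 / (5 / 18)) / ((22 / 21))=788813 / 860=917.22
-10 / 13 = -0.77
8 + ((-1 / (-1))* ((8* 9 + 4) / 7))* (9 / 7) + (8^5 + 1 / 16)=25707377 / 784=32790.02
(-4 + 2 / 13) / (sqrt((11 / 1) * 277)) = -50 * sqrt(3047) / 39611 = -0.07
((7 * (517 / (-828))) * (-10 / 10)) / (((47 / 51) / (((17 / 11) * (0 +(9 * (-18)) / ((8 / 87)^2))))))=-413426349 / 2944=-140430.15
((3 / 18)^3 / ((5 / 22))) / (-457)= -11 / 246780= -0.00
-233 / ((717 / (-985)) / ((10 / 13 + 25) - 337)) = -928577230 / 9321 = -99622.06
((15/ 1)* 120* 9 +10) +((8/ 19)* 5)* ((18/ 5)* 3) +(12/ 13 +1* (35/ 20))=16040585/ 988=16235.41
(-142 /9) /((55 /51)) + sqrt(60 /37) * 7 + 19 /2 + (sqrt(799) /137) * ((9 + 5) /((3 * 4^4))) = -1693 /330 + 7 * sqrt(799) /52608 + 14 * sqrt(555) /37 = 3.79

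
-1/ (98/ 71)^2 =-5041/ 9604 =-0.52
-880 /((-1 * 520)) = 1.69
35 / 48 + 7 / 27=427 / 432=0.99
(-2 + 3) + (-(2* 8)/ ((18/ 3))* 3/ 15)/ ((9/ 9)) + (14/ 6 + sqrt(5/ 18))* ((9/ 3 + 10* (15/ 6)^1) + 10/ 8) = 39* sqrt(10)/ 8 + 4123/ 60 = 84.13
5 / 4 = 1.25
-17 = -17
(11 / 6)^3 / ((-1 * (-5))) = 1.23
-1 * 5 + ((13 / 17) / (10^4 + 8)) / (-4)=-5.00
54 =54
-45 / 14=-3.21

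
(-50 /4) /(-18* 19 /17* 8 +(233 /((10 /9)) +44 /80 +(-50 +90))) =-850 /6073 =-0.14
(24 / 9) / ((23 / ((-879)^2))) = 89581.57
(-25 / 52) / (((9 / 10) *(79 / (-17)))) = 2125 / 18486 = 0.11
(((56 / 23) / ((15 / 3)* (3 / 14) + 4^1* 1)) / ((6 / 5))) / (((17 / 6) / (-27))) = -105840 / 27761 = -3.81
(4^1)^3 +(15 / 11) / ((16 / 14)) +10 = 6617 / 88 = 75.19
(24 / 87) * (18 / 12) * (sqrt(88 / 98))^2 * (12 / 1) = 6336 / 1421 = 4.46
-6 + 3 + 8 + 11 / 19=106 / 19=5.58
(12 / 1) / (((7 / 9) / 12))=1296 / 7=185.14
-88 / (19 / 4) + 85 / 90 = -6013 / 342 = -17.58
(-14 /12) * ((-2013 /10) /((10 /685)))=643489 /40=16087.22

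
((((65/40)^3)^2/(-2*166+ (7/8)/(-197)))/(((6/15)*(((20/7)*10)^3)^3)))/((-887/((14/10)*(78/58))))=3491805883899279401/150539462684704768000000000000000000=0.00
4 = 4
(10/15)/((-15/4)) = -8/45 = -0.18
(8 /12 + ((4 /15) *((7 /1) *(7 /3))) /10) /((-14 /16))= -1984 /1575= -1.26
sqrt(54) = 3*sqrt(6) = 7.35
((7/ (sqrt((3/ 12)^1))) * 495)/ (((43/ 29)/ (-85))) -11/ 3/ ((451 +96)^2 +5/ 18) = -92002095491988/ 231587981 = -397266.28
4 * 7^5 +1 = 67229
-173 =-173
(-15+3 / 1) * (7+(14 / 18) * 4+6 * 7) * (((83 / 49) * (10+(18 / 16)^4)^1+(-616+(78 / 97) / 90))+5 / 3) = 11635139010601 / 31288320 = 371868.45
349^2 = 121801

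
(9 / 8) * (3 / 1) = 27 / 8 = 3.38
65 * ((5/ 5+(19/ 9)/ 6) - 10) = -30355/ 54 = -562.13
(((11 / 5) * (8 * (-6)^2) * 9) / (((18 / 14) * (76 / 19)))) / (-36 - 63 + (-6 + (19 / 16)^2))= -1419264 / 132595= -10.70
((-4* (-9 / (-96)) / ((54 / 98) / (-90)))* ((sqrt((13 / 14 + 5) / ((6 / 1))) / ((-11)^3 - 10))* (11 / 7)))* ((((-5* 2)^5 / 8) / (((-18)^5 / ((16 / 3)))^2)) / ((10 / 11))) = 378125* sqrt(1743) / 2019936044912112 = 0.00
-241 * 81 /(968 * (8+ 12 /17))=-2.32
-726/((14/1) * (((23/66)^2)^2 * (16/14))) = -860978646/279841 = -3076.67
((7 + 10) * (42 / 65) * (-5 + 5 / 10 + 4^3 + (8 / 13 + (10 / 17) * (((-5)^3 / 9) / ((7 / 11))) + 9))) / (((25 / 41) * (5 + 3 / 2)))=128501134 / 823875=155.97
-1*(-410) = 410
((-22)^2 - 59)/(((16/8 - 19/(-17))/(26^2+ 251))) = 6697575/53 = 126369.34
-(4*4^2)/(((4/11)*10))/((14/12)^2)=-3168/245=-12.93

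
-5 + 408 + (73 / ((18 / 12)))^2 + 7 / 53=1322042 / 477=2771.58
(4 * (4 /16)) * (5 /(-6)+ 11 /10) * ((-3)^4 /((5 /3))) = 324 /25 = 12.96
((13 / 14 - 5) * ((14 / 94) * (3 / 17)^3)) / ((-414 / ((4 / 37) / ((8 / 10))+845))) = 2673585 / 393010522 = 0.01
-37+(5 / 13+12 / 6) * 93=184.77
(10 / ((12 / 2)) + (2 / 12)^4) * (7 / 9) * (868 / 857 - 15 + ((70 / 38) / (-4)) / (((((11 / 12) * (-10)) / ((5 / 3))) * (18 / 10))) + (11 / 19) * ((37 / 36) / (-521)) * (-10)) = -176964896568929 / 9796137036048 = -18.06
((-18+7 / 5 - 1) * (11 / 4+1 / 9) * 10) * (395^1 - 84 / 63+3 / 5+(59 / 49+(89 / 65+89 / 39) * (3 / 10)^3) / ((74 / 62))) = -79181360458024 / 397726875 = -199084.76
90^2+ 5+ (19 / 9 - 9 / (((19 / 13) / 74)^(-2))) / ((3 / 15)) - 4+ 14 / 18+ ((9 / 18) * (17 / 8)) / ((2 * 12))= 8112.36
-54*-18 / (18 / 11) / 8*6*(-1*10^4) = -4455000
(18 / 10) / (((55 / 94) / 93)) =78678 / 275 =286.10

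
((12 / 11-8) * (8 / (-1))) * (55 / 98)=1520 / 49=31.02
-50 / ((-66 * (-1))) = -25 / 33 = -0.76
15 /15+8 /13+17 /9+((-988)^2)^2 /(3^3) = 12387142414798 /351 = 35291004030.76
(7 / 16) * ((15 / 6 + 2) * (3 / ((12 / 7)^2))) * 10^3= 128625 / 64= 2009.77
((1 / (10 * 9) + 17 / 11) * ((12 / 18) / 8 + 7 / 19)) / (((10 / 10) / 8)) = 158723 / 28215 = 5.63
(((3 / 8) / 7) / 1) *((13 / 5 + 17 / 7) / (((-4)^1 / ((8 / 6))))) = -22 / 245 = -0.09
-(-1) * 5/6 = 5/6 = 0.83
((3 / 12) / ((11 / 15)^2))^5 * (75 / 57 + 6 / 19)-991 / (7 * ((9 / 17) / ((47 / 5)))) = -399571701214473821179 / 158961137906672640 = -2513.64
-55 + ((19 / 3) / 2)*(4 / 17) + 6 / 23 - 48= -119639 / 1173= -101.99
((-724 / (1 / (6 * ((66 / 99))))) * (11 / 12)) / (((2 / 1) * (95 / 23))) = -91586 / 285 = -321.35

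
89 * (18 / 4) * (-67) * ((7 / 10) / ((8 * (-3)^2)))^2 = -292187 / 115200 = -2.54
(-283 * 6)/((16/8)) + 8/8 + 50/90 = -7627/9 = -847.44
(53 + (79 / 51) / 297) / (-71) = -802870 / 1075437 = -0.75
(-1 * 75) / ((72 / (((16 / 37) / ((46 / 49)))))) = -1225 / 2553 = -0.48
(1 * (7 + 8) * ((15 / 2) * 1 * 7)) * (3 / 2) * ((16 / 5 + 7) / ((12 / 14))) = 112455 / 8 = 14056.88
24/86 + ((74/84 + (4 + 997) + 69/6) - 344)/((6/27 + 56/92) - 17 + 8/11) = -455824785/10583461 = -43.07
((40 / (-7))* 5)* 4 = -800 / 7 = -114.29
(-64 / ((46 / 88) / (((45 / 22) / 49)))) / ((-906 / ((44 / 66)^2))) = 1280 / 510531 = 0.00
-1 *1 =-1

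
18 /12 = 3 /2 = 1.50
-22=-22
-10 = -10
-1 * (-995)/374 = 995/374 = 2.66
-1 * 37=-37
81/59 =1.37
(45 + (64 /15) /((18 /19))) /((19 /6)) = 13366 /855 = 15.63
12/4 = 3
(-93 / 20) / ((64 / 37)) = -3441 / 1280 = -2.69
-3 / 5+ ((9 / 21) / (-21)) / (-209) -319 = -16365113 / 51205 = -319.60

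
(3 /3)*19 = 19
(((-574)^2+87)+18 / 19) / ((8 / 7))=43832005 / 152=288368.45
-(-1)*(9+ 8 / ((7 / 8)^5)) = 413407 / 16807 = 24.60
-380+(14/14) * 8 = -372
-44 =-44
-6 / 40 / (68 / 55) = -33 / 272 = -0.12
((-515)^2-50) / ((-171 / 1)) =-1550.73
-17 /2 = -8.50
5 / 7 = 0.71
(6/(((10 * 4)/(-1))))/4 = -3/80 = -0.04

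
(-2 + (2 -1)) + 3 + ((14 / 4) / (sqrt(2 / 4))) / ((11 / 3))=21 * sqrt(2) / 22 + 2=3.35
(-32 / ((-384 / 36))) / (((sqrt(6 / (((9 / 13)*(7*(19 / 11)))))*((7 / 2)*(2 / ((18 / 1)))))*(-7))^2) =27702 / 49049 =0.56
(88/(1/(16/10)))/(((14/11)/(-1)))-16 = -4432/35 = -126.63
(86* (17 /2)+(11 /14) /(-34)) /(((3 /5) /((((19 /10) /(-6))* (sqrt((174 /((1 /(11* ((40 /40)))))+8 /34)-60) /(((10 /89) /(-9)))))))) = 117674999* sqrt(535874) /64736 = 1330667.91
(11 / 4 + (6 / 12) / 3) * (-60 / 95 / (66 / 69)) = -805 / 418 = -1.93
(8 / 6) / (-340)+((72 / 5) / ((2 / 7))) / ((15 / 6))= 25699 / 1275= 20.16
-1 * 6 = -6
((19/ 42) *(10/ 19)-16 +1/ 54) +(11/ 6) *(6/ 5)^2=-123827/ 9450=-13.10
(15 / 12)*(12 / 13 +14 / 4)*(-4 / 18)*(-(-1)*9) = -575 / 52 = -11.06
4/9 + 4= 40/9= 4.44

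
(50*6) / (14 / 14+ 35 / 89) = 6675 / 31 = 215.32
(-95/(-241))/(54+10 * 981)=95/2377224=0.00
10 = 10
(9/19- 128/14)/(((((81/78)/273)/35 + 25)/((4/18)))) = -27279980/354014289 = -0.08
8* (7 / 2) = 28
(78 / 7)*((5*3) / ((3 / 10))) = 3900 / 7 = 557.14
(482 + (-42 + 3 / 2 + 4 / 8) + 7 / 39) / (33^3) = 17245 / 1401543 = 0.01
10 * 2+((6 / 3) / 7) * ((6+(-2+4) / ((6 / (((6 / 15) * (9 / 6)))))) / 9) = 6362 / 315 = 20.20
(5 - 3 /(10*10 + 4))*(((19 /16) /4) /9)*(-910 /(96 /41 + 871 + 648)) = -2819201 /28742400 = -0.10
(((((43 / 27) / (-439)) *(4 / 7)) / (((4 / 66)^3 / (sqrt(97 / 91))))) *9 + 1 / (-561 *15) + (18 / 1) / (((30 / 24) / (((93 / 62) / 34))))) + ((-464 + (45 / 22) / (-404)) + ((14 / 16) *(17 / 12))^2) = -7307991355 / 15823872 - 515097 *sqrt(8827) / 559286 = -548.36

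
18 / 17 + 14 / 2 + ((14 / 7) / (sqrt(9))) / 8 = 1661 / 204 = 8.14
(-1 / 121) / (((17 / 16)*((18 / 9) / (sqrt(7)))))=-8*sqrt(7) / 2057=-0.01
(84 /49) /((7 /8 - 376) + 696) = 96 /17969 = 0.01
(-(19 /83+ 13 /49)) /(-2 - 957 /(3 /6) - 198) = 1005 /4298819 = 0.00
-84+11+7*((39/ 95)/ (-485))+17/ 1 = -2580473/ 46075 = -56.01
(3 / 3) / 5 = 1 / 5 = 0.20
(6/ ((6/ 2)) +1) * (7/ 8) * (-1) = -21/ 8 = -2.62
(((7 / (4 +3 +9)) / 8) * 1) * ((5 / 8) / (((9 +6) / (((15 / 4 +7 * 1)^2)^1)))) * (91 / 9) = 1177813 / 442368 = 2.66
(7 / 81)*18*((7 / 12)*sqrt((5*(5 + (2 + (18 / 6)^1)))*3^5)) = 100.02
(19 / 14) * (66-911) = -16055 / 14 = -1146.79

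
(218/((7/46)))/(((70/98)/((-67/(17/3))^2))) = 405141228/1445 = 280374.55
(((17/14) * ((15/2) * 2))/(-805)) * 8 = -204/1127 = -0.18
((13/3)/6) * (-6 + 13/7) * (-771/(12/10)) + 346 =571637/252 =2268.40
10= 10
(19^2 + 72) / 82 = 433 / 82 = 5.28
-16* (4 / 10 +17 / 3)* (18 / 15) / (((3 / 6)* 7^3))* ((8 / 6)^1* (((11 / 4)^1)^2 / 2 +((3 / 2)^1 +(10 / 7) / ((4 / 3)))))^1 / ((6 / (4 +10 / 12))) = -1072942 / 231525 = -4.63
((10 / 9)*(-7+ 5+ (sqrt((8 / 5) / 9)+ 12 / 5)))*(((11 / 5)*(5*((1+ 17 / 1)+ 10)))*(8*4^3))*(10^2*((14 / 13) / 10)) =88309760 / 117+ 88309760*sqrt(10) / 351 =1550396.76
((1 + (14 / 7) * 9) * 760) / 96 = 1805 / 12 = 150.42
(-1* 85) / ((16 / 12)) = -255 / 4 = -63.75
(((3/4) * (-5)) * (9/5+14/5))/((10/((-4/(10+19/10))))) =69/119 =0.58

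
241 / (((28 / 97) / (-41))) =-958457 / 28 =-34230.61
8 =8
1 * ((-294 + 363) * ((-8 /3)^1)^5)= -753664 /81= -9304.49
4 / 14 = 2 / 7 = 0.29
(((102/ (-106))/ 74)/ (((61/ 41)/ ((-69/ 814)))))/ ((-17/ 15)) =-127305/ 194742988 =-0.00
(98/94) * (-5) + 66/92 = -9719/2162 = -4.50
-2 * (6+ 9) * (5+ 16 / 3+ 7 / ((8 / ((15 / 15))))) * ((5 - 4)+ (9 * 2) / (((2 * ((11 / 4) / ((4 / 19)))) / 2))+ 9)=-1599205 / 418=-3825.85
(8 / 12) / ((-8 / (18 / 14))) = -3 / 28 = -0.11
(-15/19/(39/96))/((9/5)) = -800/741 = -1.08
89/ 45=1.98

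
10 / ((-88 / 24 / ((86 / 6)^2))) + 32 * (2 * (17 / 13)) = -204466 / 429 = -476.61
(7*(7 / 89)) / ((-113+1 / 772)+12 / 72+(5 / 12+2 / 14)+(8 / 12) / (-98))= -926786 / 189004939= -0.00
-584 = -584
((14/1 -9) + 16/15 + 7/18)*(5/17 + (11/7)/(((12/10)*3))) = 25979/5508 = 4.72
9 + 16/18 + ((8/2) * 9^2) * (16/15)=355.49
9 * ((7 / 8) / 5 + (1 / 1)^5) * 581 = 245763 / 40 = 6144.08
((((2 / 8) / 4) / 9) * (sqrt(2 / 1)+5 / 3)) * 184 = 23 * sqrt(2) / 18+115 / 54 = 3.94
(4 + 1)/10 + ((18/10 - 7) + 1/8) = -183/40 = -4.58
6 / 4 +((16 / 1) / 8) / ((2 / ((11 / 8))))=23 / 8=2.88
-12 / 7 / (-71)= 12 / 497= 0.02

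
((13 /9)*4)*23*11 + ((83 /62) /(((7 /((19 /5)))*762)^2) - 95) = 60274779480163 /44099911800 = 1366.78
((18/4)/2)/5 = 9/20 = 0.45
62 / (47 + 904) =62 / 951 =0.07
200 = 200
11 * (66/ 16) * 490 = 22233.75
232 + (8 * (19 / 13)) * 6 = 3928 / 13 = 302.15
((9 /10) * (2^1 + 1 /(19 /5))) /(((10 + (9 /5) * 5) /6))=1161 /1805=0.64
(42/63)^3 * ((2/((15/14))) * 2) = 448/405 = 1.11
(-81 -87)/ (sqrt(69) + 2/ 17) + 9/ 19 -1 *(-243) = 92337090/ 378803 -48552 *sqrt(69)/ 19937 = 223.53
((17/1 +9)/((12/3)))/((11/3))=39/22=1.77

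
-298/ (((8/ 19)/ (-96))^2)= -15491232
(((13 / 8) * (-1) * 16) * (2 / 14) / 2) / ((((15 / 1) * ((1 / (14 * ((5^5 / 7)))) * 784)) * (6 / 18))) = -8125 / 2744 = -2.96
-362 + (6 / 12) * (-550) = -637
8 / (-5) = -8 / 5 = -1.60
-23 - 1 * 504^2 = -254039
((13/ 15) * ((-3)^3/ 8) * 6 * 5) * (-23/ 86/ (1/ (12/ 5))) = 24219/ 430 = 56.32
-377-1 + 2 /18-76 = -453.89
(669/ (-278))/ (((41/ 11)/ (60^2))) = -13246200/ 5699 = -2324.30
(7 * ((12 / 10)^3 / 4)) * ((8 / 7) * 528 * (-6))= -1368576 / 125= -10948.61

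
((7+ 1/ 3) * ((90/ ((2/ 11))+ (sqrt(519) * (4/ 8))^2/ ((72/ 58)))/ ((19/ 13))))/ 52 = 57.85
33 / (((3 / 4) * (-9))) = -44 / 9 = -4.89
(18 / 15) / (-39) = -2 / 65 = -0.03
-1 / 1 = -1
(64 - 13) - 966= -915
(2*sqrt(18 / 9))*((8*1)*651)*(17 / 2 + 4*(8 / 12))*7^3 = 39895016*sqrt(2) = 56420072.70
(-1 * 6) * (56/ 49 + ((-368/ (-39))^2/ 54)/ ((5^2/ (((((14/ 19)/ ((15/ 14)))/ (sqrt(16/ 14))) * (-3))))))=-48/ 7 + 6635776 * sqrt(14)/ 32511375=-6.09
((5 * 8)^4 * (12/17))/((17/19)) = 583680000/289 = 2019653.98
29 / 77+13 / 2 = 1059 / 154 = 6.88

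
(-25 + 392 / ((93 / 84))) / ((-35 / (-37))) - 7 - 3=366587 / 1085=337.87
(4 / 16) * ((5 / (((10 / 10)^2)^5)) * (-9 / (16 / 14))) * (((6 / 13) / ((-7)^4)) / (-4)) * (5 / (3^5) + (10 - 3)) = 4265 / 1284192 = 0.00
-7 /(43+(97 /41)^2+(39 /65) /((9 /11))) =-176505 /1243871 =-0.14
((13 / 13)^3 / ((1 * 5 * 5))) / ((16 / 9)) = 9 / 400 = 0.02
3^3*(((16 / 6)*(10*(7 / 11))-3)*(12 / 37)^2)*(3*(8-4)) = 7169472 / 15059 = 476.09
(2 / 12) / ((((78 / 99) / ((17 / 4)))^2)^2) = 33016435947 / 233971712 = 141.11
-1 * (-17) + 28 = 45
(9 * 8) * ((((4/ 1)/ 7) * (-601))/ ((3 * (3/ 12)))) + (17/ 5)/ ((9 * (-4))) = -41541239/ 1260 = -32969.24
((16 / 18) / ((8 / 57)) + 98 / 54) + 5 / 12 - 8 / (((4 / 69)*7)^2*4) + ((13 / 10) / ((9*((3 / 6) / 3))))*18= 12.02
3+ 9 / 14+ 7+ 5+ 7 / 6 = 353 / 21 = 16.81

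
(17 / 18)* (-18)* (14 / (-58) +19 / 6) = -8653 / 174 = -49.73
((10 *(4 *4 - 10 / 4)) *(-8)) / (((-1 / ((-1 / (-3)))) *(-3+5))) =180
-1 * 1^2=-1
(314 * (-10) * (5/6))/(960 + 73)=-7850/3099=-2.53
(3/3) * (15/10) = 3/2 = 1.50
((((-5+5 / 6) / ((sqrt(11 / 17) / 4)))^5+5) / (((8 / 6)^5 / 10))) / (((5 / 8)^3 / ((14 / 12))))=567 / 10 - 12643750000 * sqrt(187) / 3993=-43300890.16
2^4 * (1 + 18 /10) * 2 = 448 /5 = 89.60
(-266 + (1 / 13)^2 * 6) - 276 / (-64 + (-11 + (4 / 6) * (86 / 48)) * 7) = -263.88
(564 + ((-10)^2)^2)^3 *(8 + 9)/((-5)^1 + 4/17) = -340708540695616/81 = -4206278280192.79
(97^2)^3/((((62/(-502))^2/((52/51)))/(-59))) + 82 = -161002716558803939270/49011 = -3285032269466118.61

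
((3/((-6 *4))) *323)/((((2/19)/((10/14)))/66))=-1012605/56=-18082.23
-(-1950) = 1950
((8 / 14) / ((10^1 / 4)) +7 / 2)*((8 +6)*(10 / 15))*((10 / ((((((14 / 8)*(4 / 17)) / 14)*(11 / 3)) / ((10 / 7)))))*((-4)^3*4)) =-1180126.75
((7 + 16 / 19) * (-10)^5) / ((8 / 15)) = -27937500 / 19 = -1470394.74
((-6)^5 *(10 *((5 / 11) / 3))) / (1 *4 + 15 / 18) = -777600 / 319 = -2437.62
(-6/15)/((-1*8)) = 0.05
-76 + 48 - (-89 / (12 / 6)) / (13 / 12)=170 / 13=13.08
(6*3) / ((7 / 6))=108 / 7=15.43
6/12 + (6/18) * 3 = 3/2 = 1.50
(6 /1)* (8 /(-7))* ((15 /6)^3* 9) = -6750 /7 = -964.29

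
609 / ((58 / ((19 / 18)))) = 133 / 12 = 11.08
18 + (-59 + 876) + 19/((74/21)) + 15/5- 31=60117/74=812.39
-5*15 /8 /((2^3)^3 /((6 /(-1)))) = 225 /2048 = 0.11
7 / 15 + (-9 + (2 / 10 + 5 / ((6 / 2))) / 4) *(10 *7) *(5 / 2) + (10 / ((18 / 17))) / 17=-67154 / 45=-1492.31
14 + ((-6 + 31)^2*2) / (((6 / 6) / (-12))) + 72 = -14914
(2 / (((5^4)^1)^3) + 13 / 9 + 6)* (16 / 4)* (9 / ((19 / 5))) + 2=67285156322 / 927734375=72.53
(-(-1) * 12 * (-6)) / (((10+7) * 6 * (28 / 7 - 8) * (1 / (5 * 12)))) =180 / 17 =10.59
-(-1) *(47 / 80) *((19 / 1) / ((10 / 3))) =2679 / 800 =3.35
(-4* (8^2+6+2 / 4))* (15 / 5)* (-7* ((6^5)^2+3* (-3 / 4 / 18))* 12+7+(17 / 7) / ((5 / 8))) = 150393890961009 / 35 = 4296968313171.69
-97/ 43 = -2.26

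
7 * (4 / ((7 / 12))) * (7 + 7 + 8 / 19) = 13152 / 19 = 692.21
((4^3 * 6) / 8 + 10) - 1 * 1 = 57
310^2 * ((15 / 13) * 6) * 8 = 69192000 / 13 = 5322461.54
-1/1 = -1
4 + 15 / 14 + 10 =211 / 14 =15.07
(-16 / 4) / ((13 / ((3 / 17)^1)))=-12 / 221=-0.05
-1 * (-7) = 7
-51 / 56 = -0.91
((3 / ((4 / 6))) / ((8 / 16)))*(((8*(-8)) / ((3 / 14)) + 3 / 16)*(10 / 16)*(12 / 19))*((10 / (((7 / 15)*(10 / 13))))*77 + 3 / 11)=-400368015 / 176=-2274818.27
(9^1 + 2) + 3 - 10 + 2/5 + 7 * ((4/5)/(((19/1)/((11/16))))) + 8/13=25777/4940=5.22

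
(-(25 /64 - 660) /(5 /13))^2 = 12047038081 /4096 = 2941171.41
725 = 725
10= 10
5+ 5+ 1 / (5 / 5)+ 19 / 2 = 41 / 2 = 20.50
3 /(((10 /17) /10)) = 51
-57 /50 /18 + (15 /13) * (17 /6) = 12503 /3900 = 3.21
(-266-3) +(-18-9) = -296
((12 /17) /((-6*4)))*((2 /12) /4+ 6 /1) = -145 /816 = -0.18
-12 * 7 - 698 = -782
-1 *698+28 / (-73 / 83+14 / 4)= -298982 / 435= -687.31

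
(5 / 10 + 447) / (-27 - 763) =-179 / 316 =-0.57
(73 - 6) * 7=469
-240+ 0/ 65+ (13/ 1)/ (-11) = -2653/ 11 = -241.18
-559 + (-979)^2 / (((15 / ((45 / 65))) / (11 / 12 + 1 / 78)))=27416905 / 676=40557.55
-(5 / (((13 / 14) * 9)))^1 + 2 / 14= -373 / 819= -0.46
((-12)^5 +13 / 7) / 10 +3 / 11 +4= -24878.74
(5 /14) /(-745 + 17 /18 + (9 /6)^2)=-18 /37387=-0.00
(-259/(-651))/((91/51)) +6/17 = 27619/47957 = 0.58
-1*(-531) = 531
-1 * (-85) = 85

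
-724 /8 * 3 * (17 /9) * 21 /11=-21539 /22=-979.05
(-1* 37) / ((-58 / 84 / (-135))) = -209790 / 29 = -7234.14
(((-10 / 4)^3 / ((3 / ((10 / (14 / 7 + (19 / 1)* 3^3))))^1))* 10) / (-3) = 0.34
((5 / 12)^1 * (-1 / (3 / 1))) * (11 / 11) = -5 / 36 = -0.14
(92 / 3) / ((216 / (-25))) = -575 / 162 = -3.55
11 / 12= 0.92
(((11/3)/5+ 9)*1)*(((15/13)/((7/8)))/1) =1168/91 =12.84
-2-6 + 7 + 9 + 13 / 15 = 133 / 15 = 8.87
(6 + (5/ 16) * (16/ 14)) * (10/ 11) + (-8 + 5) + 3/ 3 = 291/ 77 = 3.78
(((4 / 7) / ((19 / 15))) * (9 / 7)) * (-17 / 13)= -9180 / 12103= -0.76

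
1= 1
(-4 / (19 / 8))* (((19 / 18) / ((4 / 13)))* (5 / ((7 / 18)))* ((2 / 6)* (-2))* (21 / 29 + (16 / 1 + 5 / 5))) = 534560 / 609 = 877.77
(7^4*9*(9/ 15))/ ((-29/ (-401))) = 25995627/ 145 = 179280.19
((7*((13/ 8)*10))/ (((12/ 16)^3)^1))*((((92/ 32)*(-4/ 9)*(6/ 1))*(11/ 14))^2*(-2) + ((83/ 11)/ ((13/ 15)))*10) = 73104520/ 18711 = 3907.03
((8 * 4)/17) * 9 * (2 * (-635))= -365760/17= -21515.29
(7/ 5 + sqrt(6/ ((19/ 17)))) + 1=sqrt(1938)/ 19 + 12/ 5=4.72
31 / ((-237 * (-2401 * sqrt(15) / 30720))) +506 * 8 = 63488 * sqrt(15) / 569037 +4048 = 4048.43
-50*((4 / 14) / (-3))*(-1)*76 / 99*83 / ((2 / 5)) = -1577000 / 2079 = -758.54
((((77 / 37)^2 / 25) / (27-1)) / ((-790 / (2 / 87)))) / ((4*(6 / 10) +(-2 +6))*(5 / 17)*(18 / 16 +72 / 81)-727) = 302379 / 1127891286369250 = 0.00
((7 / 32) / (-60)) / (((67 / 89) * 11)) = -623 / 1415040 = -0.00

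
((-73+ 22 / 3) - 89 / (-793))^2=24321650116 / 5659641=4297.38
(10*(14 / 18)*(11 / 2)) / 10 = 77 / 18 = 4.28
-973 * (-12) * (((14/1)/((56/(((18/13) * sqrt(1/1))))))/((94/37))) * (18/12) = 2916081/1222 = 2386.32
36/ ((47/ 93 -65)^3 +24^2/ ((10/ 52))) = -36196065/ 266718577382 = -0.00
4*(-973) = -3892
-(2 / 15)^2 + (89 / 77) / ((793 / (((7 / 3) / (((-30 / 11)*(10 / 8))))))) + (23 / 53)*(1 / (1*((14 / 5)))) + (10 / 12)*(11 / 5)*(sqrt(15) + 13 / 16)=137754319 / 84730464 + 11*sqrt(15) / 6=8.73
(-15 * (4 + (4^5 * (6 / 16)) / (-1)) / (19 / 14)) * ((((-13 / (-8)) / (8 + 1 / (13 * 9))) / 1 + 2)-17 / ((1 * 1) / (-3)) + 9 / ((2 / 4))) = 280211925 / 937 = 299052.21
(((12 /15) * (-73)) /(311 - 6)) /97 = -292 /147925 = -0.00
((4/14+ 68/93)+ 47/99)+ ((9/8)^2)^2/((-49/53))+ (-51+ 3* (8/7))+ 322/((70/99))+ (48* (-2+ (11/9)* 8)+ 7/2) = 2415862002427/3079802880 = 784.42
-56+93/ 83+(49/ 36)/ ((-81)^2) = -1075868713/ 19604268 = -54.88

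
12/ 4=3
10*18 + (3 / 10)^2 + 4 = 184.09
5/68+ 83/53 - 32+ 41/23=-2368873/82892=-28.58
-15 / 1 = -15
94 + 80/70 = 666/7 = 95.14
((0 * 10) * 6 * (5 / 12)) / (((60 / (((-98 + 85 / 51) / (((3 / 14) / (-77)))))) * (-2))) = 0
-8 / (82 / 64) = -256 / 41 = -6.24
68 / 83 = 0.82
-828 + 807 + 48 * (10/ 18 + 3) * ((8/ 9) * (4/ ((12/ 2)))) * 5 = 39259/ 81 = 484.68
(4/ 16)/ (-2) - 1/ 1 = -9/ 8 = -1.12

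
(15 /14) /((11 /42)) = 45 /11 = 4.09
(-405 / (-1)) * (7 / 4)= 2835 / 4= 708.75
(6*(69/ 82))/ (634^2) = 207/ 16480196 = 0.00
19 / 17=1.12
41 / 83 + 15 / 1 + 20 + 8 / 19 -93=-90023 / 1577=-57.08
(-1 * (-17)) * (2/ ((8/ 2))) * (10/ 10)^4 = 8.50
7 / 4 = 1.75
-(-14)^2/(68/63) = -181.59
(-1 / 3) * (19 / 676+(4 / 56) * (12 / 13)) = -445 / 14196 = -0.03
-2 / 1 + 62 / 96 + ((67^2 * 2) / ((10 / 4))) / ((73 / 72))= 62032211 / 17520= 3540.65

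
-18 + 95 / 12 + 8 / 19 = -2203 / 228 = -9.66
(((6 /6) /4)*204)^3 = 132651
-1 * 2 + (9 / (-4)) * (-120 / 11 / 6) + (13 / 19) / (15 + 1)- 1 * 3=-2897 / 3344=-0.87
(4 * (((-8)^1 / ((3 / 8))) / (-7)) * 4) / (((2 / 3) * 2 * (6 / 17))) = 2176 / 21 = 103.62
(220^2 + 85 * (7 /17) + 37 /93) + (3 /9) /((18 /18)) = 4504523 /93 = 48435.73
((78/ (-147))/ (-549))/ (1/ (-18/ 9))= -52/ 26901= -0.00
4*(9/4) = 9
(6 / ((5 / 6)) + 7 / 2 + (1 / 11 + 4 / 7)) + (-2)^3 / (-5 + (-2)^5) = 329873 / 28490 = 11.58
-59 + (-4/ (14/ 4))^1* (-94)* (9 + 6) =10867/ 7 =1552.43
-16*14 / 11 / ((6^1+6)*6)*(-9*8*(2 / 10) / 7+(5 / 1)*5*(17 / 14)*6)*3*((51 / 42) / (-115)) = 6494 / 4025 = 1.61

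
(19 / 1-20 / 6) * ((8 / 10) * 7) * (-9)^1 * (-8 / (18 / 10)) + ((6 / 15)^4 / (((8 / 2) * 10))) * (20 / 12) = 2193334 / 625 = 3509.33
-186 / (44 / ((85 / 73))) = -7905 / 1606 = -4.92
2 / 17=0.12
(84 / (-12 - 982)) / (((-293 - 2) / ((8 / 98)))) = 24 / 1026305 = 0.00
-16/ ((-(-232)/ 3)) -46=-1340/ 29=-46.21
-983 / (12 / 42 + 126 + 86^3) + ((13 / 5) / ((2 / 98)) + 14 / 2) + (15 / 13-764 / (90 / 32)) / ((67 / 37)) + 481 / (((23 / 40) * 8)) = 359657609726387 / 4014561514860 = 89.59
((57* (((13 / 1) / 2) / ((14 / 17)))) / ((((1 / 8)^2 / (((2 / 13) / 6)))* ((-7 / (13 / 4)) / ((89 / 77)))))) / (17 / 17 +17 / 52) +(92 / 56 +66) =-120243899 / 520674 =-230.94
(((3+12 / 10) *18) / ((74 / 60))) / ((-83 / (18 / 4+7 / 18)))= -11088 / 3071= -3.61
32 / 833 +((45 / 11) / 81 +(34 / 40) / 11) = 24919 / 149940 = 0.17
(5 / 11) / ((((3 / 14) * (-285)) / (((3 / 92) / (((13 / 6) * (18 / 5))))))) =-35 / 1124838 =-0.00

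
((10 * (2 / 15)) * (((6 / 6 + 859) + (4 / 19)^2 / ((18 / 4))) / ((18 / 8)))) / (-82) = -22353376 / 3596643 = -6.22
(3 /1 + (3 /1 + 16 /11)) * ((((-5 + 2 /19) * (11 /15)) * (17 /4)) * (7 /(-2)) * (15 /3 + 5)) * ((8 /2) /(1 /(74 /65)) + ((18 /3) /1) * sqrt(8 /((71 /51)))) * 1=22384852 /1235 + 907494 * sqrt(7242) /1349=75373.49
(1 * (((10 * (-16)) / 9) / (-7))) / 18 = 80 / 567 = 0.14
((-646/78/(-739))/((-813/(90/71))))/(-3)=3230/554544861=0.00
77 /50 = 1.54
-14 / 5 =-2.80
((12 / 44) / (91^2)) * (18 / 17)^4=314928 / 7608011411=0.00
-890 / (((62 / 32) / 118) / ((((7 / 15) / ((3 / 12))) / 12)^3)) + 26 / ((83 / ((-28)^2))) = 1949044384 / 46892925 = 41.56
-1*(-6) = 6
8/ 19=0.42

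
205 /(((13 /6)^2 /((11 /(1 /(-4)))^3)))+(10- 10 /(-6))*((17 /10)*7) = -3771806743 /1014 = -3719730.52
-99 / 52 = -1.90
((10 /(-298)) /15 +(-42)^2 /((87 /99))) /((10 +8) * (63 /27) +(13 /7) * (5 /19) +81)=3460757755 /212904312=16.25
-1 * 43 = -43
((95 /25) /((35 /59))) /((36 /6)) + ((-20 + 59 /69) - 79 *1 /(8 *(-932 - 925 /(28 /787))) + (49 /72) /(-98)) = -2634578406181 /145686517200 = -18.08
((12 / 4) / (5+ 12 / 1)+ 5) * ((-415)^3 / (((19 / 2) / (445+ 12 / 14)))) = -39260038994000 / 2261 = -17364015477.22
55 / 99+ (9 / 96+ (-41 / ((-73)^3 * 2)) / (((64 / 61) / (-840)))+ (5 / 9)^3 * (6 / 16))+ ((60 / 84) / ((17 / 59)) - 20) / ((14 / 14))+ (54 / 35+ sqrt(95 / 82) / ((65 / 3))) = -27550176362059 / 1799872734240+ 3 * sqrt(7790) / 5330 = -15.26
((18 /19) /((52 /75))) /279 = 75 /15314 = 0.00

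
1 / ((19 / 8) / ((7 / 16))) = 7 / 38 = 0.18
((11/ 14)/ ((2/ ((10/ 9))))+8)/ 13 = 1063/ 1638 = 0.65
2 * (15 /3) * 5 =50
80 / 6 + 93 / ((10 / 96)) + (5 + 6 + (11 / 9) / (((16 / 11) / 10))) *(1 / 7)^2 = 906.53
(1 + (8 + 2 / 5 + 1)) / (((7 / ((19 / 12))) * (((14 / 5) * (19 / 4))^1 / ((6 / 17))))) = 52 / 833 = 0.06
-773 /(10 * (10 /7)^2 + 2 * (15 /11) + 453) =-416647 /256637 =-1.62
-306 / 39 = -102 / 13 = -7.85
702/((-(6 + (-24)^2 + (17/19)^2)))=-253422/210391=-1.20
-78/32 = -39/16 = -2.44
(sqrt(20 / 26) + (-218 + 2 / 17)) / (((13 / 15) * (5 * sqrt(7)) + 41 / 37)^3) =-507092058282058002 * sqrt(7) / 8775972833290072183- 409924368182115 * sqrt(130) / 26844152195946103148 + 42124277976579 * sqrt(910) / 2064934784303546396 + 379589964936638490 / 8775972833290072183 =-0.11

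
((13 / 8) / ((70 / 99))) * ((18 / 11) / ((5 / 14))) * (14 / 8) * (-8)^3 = -235872 / 25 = -9434.88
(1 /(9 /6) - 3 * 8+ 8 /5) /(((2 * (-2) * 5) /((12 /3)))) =326 /75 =4.35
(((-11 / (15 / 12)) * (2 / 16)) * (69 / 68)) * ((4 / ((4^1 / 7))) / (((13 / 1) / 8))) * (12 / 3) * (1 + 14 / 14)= -42504 / 1105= -38.47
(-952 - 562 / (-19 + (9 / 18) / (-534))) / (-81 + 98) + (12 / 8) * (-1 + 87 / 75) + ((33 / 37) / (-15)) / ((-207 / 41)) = -54.01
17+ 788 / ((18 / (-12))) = -1525 / 3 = -508.33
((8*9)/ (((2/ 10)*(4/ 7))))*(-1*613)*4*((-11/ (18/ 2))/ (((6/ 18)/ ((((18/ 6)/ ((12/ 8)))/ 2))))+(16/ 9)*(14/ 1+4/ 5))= -34980232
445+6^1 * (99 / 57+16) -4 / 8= 20935 / 38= 550.92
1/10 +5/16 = 33/80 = 0.41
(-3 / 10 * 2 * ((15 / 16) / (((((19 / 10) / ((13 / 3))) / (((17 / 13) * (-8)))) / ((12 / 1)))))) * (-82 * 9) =-2258280 / 19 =-118856.84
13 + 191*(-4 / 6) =-343 / 3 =-114.33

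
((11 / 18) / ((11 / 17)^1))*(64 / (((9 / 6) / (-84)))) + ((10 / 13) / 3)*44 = -394712 / 117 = -3373.61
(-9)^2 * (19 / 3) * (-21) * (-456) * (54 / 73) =265274352 / 73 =3633895.23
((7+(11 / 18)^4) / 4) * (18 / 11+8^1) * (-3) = -39722069 / 769824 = -51.60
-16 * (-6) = 96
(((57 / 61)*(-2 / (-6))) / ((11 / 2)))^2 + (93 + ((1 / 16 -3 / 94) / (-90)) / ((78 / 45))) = 4912295556841 / 52818672192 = 93.00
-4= -4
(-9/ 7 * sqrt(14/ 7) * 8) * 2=-144 * sqrt(2)/ 7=-29.09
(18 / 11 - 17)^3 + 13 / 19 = -91692068 / 25289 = -3625.77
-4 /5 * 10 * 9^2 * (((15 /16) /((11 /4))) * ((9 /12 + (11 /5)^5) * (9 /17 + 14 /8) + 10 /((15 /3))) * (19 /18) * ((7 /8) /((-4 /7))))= 517846055013 /11968000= 43269.22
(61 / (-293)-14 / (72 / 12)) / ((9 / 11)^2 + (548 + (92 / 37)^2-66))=-370059866 / 71179531029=-0.01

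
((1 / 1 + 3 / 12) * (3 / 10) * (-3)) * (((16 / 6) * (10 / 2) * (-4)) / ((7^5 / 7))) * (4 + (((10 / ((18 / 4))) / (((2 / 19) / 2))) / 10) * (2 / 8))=130 / 1029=0.13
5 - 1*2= 3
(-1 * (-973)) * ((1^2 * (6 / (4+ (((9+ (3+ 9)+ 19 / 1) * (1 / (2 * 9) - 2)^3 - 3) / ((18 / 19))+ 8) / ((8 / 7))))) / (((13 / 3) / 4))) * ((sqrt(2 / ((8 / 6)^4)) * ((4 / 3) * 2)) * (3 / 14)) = -1181924784 * sqrt(2) / 179712065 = -9.30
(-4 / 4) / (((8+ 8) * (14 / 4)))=-1 / 56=-0.02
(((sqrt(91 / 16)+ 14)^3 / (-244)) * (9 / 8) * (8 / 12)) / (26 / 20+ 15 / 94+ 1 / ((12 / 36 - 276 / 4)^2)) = -178479609735 / 28416558176 - 71046298155 * sqrt(91) / 227332465408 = -9.26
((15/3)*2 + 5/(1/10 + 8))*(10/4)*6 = 159.26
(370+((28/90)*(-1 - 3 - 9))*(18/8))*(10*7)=25263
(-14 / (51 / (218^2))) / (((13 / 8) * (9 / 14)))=-74517632 / 5967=-12488.29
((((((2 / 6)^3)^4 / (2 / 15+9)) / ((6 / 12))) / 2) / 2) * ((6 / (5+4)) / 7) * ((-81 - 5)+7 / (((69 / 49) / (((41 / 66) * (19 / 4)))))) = -6496895 / 9283819356504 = -0.00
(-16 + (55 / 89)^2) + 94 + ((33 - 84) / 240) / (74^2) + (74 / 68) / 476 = 550246818815329 / 7019874088640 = 78.38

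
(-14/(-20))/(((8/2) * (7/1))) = 1/40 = 0.02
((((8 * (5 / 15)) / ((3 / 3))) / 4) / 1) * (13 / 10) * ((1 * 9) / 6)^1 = 13 / 10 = 1.30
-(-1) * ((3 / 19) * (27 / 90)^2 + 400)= 760027 / 1900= 400.01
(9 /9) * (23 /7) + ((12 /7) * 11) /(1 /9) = 173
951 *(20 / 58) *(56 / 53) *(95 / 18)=8432200 / 4611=1828.71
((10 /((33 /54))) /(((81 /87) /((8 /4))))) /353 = 1160 /11649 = 0.10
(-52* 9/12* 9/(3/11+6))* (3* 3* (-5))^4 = -5277504375/23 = -229456711.96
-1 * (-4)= 4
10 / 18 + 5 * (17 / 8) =805 / 72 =11.18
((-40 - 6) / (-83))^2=2116 / 6889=0.31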